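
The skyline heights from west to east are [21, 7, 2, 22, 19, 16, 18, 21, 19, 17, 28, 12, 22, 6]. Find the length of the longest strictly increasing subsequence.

5

Let dp[i] be the length of the longest such subsequence ending at index i:
i:      1  2  3  4  5  6  7  8  9 10 11 12 13 14
a[i]:  21  7  2 22 19 16 18 21 19 17 28 12 22  6
dp:     1  1  1  2  2  2  3  4  4  3  5  2  5  2
Maximum dp value is 5.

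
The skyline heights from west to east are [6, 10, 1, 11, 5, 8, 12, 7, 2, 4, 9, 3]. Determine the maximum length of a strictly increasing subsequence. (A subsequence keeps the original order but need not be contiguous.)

4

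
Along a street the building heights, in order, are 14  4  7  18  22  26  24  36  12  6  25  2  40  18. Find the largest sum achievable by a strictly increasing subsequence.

156

Let S[i] be the best sum of a strictly increasing subsequence ending at i:
i:       1   2   3   4   5   6   7   8   9  10  11  12  13  14
a[i]:   14   4   7  18  22  26  24  36  12   6  25   2  40  18
S:      14   4  11  32  54  80  78 116  23  10 103   2 156  41
Maximum is 156 (e.g. 14 + 18 + 22 + 26 + 36 + 40).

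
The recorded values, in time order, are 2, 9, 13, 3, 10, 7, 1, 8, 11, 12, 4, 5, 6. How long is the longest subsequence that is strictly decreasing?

Negate each value so 'decreasing' becomes 'increasing', then run patience tails on the negated sequence:
-2 → extends → [-2]
-9 → replaces -2 → [-9]
-13 → replaces -9 → [-13]
-3 → extends → [-13, -3]
-10 → replaces -3 → [-13, -10]
-7 → extends → [-13, -10, -7]
-1 → extends → [-13, -10, -7, -1]
-8 → replaces -7 → [-13, -10, -8, -1]
-11 → replaces -10 → [-13, -11, -8, -1]
-12 → replaces -11 → [-13, -12, -8, -1]
-4 → replaces -1 → [-13, -12, -8, -4]
-5 → replaces -4 → [-13, -12, -8, -5]
-6 → replaces -5 → [-13, -12, -8, -6]
Four tails, so the longest strictly decreasing subsequence of the original has length 4.

4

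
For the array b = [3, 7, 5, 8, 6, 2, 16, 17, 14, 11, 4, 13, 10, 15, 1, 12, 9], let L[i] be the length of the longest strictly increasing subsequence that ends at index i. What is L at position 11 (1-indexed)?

2

dp[i] = 1 + max{dp[j] : j<i, b[j]<b[i]} (or 1 if no such j):
i:      1  2  3  4  5  6  7  8  9 10 11 12 13 14 15 16 17
b[i]:   3  7  5  8  6  2 16 17 14 11  4 13 10 15  1 12  9
dp:     1  2  2  3  3  1  4  5  4  4  2  5  4  6  1  5  4
At index 11 the value is 2.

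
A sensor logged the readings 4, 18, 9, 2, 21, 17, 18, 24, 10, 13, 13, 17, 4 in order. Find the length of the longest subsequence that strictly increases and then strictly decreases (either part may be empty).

inc[i] = longest strictly increasing subsequence ending at i; dec[i] = longest strictly decreasing subsequence starting at i:
i:      1  2  3  4  5  6  7  8  9 10 11 12 13
a[i]:   4 18  9  2 21 17 18 24 10 13 13 17  4
inc:    1  2  2  1  3  3  4  5  3  4  4  5  2
dec:    2  4  2  1  4  3  3  3  2  2  2  2  1
Best peak at i=8 (value 24): inc=5, dec=3, length 5+3−1 = 7.

7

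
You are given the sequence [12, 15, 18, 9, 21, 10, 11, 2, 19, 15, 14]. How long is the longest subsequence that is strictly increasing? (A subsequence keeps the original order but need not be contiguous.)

Track the smallest tail for each achievable length (strict):
12 → extends → [12]
15 → extends → [12, 15]
18 → extends → [12, 15, 18]
9 → replaces 12 → [9, 15, 18]
21 → extends → [9, 15, 18, 21]
10 → replaces 15 → [9, 10, 18, 21]
11 → replaces 18 → [9, 10, 11, 21]
2 → replaces 9 → [2, 10, 11, 21]
19 → replaces 21 → [2, 10, 11, 19]
15 → replaces 19 → [2, 10, 11, 15]
14 → replaces 15 → [2, 10, 11, 14]
Four tails, so the longest strictly increasing subsequence has length 4 (e.g. 12, 15, 18, 21).

4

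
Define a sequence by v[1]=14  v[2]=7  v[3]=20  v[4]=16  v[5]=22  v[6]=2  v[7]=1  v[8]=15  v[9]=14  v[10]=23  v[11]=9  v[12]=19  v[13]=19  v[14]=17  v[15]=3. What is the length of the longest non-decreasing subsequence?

4

Let dp[i] be the length of the longest such subsequence ending at index i:
i:      1  2  3  4  5  6  7  8  9 10 11 12 13 14 15
v[i]:  14  7 20 16 22  2  1 15 14 23  9 19 19 17  3
dp:     1  1  2  2  3  1  1  2  2  4  2  3  4  3  2
Maximum dp value is 4.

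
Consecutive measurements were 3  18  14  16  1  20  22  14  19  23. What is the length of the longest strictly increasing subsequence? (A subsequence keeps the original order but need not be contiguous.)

Track the smallest tail for each achievable length (strict):
3 → extends → [3]
18 → extends → [3, 18]
14 → replaces 18 → [3, 14]
16 → extends → [3, 14, 16]
1 → replaces 3 → [1, 14, 16]
20 → extends → [1, 14, 16, 20]
22 → extends → [1, 14, 16, 20, 22]
14 → already a tail → [1, 14, 16, 20, 22]
19 → replaces 20 → [1, 14, 16, 19, 22]
23 → extends → [1, 14, 16, 19, 22, 23]
Six tails, so the longest strictly increasing subsequence has length 6 (e.g. 3, 14, 16, 20, 22, 23).

6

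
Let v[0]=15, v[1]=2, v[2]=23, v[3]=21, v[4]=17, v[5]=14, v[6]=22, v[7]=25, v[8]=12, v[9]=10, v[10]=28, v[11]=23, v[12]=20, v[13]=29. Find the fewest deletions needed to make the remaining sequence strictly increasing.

8

Fewest deletions = n − (longest strictly increasing subsequence).
i:      0  1  2  3  4  5  6  7  8  9 10 11 12 13
v[i]:  15  2 23 21 17 14 22 25 12 10 28 23 20 29
dp:     1  1  2  2  2  2  3  4  2  2  5  4  3  6
max dp = 6, so deletions = 14 − 6 = 8.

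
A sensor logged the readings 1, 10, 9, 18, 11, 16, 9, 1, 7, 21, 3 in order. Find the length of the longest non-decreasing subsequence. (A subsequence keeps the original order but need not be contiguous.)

Let dp[i] be the length of the longest such subsequence ending at index i:
i:      1  2  3  4  5  6  7  8  9 10 11
a[i]:   1 10  9 18 11 16  9  1  7 21  3
dp:     1  2  2  3  3  4  3  2  3  5  3
Maximum dp value is 5.

5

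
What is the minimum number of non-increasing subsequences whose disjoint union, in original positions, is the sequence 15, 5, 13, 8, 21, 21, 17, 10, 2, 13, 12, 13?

5

Place each on the leftmost legal pile:
15 → new pile 1 (tops now [15])
5 → pile 1 (tops now [5])
13 → new pile 2 (tops now [5, 13])
8 → pile 2 (tops now [5, 8])
21 → new pile 3 (tops now [5, 8, 21])
21 → pile 3 (tops now [5, 8, 21])
17 → pile 3 (tops now [5, 8, 17])
10 → pile 3 (tops now [5, 8, 10])
2 → pile 1 (tops now [2, 8, 10])
13 → new pile 4 (tops now [2, 8, 10, 13])
12 → pile 4 (tops now [2, 8, 10, 12])
13 → new pile 5 (tops now [2, 8, 10, 12, 13])
Five piles.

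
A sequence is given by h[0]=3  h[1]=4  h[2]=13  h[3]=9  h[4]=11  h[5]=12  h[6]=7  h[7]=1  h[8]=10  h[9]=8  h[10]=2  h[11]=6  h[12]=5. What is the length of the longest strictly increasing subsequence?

5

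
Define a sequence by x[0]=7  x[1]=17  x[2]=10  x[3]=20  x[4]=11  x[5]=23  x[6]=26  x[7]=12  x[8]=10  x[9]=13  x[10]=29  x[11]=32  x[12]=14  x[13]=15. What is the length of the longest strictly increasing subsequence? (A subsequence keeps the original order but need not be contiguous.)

7

Track the smallest tail for each achievable length (strict):
7 → extends → [7]
17 → extends → [7, 17]
10 → replaces 17 → [7, 10]
20 → extends → [7, 10, 20]
11 → replaces 20 → [7, 10, 11]
23 → extends → [7, 10, 11, 23]
26 → extends → [7, 10, 11, 23, 26]
12 → replaces 23 → [7, 10, 11, 12, 26]
10 → already a tail → [7, 10, 11, 12, 26]
13 → replaces 26 → [7, 10, 11, 12, 13]
29 → extends → [7, 10, 11, 12, 13, 29]
32 → extends → [7, 10, 11, 12, 13, 29, 32]
14 → replaces 29 → [7, 10, 11, 12, 13, 14, 32]
15 → replaces 32 → [7, 10, 11, 12, 13, 14, 15]
Seven tails, so the longest strictly increasing subsequence has length 7 (e.g. 7, 17, 20, 23, 26, 29, 32).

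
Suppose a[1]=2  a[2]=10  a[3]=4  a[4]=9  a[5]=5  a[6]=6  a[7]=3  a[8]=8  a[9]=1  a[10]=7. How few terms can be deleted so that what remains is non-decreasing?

Fewest deletions = n − (longest non-decreasing subsequence).
i:      1  2  3  4  5  6  7  8  9 10
a[i]:   2 10  4  9  5  6  3  8  1  7
dp:     1  2  2  3  3  4  2  5  1  5
max dp = 5, so deletions = 10 − 5 = 5.

5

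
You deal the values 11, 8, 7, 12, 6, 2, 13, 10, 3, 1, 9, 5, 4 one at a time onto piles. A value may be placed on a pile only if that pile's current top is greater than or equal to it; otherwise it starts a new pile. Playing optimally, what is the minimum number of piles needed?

The minimum number of non-increasing subsequences covering a sequence equals the length of its longest strictly increasing subsequence.
LIS length is 3 (e.g. 11, 12, 13), so 3 piles are needed.

3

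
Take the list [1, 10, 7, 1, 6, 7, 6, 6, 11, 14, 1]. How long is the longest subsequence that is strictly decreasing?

4

Negate each value so 'decreasing' becomes 'increasing', then run patience tails on the negated sequence:
-1 → extends → [-1]
-10 → replaces -1 → [-10]
-7 → extends → [-10, -7]
-1 → extends → [-10, -7, -1]
-6 → replaces -1 → [-10, -7, -6]
-7 → already a tail → [-10, -7, -6]
-6 → already a tail → [-10, -7, -6]
-6 → already a tail → [-10, -7, -6]
-11 → replaces -10 → [-11, -7, -6]
-14 → replaces -11 → [-14, -7, -6]
-1 → extends → [-14, -7, -6, -1]
Four tails, so the longest strictly decreasing subsequence of the original has length 4.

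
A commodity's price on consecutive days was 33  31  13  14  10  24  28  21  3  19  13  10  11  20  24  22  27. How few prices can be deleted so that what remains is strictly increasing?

11

Fewest deletions = n − (longest strictly increasing subsequence).
Patience tails:
33 → extends → [33]
31 → replaces 33 → [31]
13 → replaces 31 → [13]
14 → extends → [13, 14]
10 → replaces 13 → [10, 14]
24 → extends → [10, 14, 24]
28 → extends → [10, 14, 24, 28]
21 → replaces 24 → [10, 14, 21, 28]
3 → replaces 10 → [3, 14, 21, 28]
19 → replaces 21 → [3, 14, 19, 28]
13 → replaces 14 → [3, 13, 19, 28]
10 → replaces 13 → [3, 10, 19, 28]
11 → replaces 19 → [3, 10, 11, 28]
20 → replaces 28 → [3, 10, 11, 20]
24 → extends → [3, 10, 11, 20, 24]
22 → replaces 24 → [3, 10, 11, 20, 22]
27 → extends → [3, 10, 11, 20, 22, 27]
Longest strictly increasing subsequence has length 6, so deletions = 17 − 6 = 11.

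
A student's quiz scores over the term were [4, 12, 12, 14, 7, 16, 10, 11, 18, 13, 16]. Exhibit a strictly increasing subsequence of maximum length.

4, 7, 10, 11, 13, 16

Patience tails give the LIS length; then backtrack through the dp parents:
4 → extends → [4]
12 → extends → [4, 12]
12 → already a tail → [4, 12]
14 → extends → [4, 12, 14]
7 → replaces 12 → [4, 7, 14]
16 → extends → [4, 7, 14, 16]
10 → replaces 14 → [4, 7, 10, 16]
11 → replaces 16 → [4, 7, 10, 11]
18 → extends → [4, 7, 10, 11, 18]
13 → replaces 18 → [4, 7, 10, 11, 13]
16 → extends → [4, 7, 10, 11, 13, 16]
Length 6; one witness is 4, 7, 10, 11, 13, 16.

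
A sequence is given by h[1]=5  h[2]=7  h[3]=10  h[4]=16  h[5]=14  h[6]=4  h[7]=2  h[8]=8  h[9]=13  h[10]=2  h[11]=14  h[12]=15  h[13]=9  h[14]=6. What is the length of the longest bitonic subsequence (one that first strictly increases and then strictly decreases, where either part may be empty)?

8

inc[i] = longest strictly increasing subsequence ending at i; dec[i] = longest strictly decreasing subsequence starting at i:
i:      1  2  3  4  5  6  7  8  9 10 11 12 13 14
h[i]:   5  7 10 16 14  4  2  8 13  2 14 15  9  6
inc:    1  2  3  4  4  1  1  3  4  1  5  6  4  2
dec:    3  3  3  5  4  2  1  2  3  1  3  3  2  1
Best peak at i=4 (value 16): inc=4, dec=5, length 4+5−1 = 8.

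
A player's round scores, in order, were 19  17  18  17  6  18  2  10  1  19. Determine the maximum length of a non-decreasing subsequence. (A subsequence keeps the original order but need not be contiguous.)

4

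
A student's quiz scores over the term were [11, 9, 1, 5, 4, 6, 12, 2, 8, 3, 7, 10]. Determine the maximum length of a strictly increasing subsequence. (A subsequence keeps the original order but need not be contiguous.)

Track the smallest tail for each achievable length (strict):
11 → extends → [11]
9 → replaces 11 → [9]
1 → replaces 9 → [1]
5 → extends → [1, 5]
4 → replaces 5 → [1, 4]
6 → extends → [1, 4, 6]
12 → extends → [1, 4, 6, 12]
2 → replaces 4 → [1, 2, 6, 12]
8 → replaces 12 → [1, 2, 6, 8]
3 → replaces 6 → [1, 2, 3, 8]
7 → replaces 8 → [1, 2, 3, 7]
10 → extends → [1, 2, 3, 7, 10]
Five tails, so the longest strictly increasing subsequence has length 5 (e.g. 1, 5, 6, 8, 10).

5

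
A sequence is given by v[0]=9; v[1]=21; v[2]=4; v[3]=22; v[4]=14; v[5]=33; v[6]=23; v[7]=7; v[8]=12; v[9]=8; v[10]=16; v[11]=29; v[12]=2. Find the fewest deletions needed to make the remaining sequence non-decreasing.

Fewest deletions = n − (longest non-decreasing subsequence).
Patience tails:
9 → extends → [9]
21 → extends → [9, 21]
4 → replaces 9 → [4, 21]
22 → extends → [4, 21, 22]
14 → replaces 21 → [4, 14, 22]
33 → extends → [4, 14, 22, 33]
23 → replaces 33 → [4, 14, 22, 23]
7 → replaces 14 → [4, 7, 22, 23]
12 → replaces 22 → [4, 7, 12, 23]
8 → replaces 12 → [4, 7, 8, 23]
16 → replaces 23 → [4, 7, 8, 16]
29 → extends → [4, 7, 8, 16, 29]
2 → replaces 4 → [2, 7, 8, 16, 29]
Longest non-decreasing subsequence has length 5, so deletions = 13 − 5 = 8.

8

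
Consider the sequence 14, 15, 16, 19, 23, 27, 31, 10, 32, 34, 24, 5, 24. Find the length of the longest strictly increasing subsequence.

9

Track the smallest tail for each achievable length (strict):
14 → extends → [14]
15 → extends → [14, 15]
16 → extends → [14, 15, 16]
19 → extends → [14, 15, 16, 19]
23 → extends → [14, 15, 16, 19, 23]
27 → extends → [14, 15, 16, 19, 23, 27]
31 → extends → [14, 15, 16, 19, 23, 27, 31]
10 → replaces 14 → [10, 15, 16, 19, 23, 27, 31]
32 → extends → [10, 15, 16, 19, 23, 27, 31, 32]
34 → extends → [10, 15, 16, 19, 23, 27, 31, 32, 34]
24 → replaces 27 → [10, 15, 16, 19, 23, 24, 31, 32, 34]
5 → replaces 10 → [5, 15, 16, 19, 23, 24, 31, 32, 34]
24 → already a tail → [5, 15, 16, 19, 23, 24, 31, 32, 34]
Nine tails, so the longest strictly increasing subsequence has length 9 (e.g. 14, 15, 16, 19, 23, 27, 31, 32, 34).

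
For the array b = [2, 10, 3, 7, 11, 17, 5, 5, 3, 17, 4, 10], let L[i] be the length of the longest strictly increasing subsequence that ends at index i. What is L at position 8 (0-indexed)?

dp[i] = 1 + max{dp[j] : j<i, b[j]<b[i]} (or 1 if no such j):
i:      0  1  2  3  4  5  6  7  8  9 10 11
b[i]:   2 10  3  7 11 17  5  5  3 17  4 10
dp:     1  2  2  3  4  5  3  3  2  5  3  4
At index 8 the value is 2.

2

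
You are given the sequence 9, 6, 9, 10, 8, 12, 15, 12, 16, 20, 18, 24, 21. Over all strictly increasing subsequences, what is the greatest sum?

112

Let S[i] be the best sum of a strictly increasing subsequence ending at i:
i:       1   2   3   4   5   6   7   8   9  10  11  12  13
a[i]:    9   6   9  10   8  12  15  12  16  20  18  24  21
S:       9   6  15  25  14  37  52  37  68  88  86 112 109
Maximum is 112 (e.g. 6 + 9 + 10 + 12 + 15 + 16 + 20 + 24).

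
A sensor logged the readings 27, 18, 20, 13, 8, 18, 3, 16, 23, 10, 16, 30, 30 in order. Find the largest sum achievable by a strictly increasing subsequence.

91

Let S[i] be the best sum of a strictly increasing subsequence ending at i:
i:      1  2  3  4  5  6  7  8  9 10 11 12 13
a[i]:  27 18 20 13  8 18  3 16 23 10 16 30 30
S:     27 18 38 13  8 31  3 29 61 18 34 91 91
Maximum is 91 (e.g. 18 + 20 + 23 + 30).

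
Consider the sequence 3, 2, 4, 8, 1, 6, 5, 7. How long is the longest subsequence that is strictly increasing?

4

Let dp[i] be the length of the longest such subsequence ending at index i:
i:     1 2 3 4 5 6 7 8
a[i]:  3 2 4 8 1 6 5 7
dp:    1 1 2 3 1 3 3 4
Maximum dp value is 4.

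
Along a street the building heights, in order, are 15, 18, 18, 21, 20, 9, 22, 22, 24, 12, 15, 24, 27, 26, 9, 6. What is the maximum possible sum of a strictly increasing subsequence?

127

Let S[i] be the best sum of a strictly increasing subsequence ending at i:
i:       1   2   3   4   5   6   7   8   9  10  11  12  13  14  15  16
a[i]:   15  18  18  21  20   9  22  22  24  12  15  24  27  26   9   6
S:      15  33  33  54  53   9  76  76 100  21  36 100 127 126   9   6
Maximum is 127 (e.g. 15 + 18 + 21 + 22 + 24 + 27).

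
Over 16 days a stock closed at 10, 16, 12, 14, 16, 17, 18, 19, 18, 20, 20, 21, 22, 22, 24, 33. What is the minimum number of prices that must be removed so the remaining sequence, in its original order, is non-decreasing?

Fewest deletions = n − (longest non-decreasing subsequence).
Patience tails:
10 → extends → [10]
16 → extends → [10, 16]
12 → replaces 16 → [10, 12]
14 → extends → [10, 12, 14]
16 → extends → [10, 12, 14, 16]
17 → extends → [10, 12, 14, 16, 17]
18 → extends → [10, 12, 14, 16, 17, 18]
19 → extends → [10, 12, 14, 16, 17, 18, 19]
18 → replaces 19 → [10, 12, 14, 16, 17, 18, 18]
20 → extends → [10, 12, 14, 16, 17, 18, 18, 20]
20 → extends → [10, 12, 14, 16, 17, 18, 18, 20, 20]
21 → extends → [10, 12, 14, 16, 17, 18, 18, 20, 20, 21]
22 → extends → [10, 12, 14, 16, 17, 18, 18, 20, 20, 21, 22]
22 → extends → [10, 12, 14, 16, 17, 18, 18, 20, 20, 21, 22, 22]
24 → extends → [10, 12, 14, 16, 17, 18, 18, 20, 20, 21, 22, 22, 24]
33 → extends → [10, 12, 14, 16, 17, 18, 18, 20, 20, 21, 22, 22, 24, 33]
Longest non-decreasing subsequence has length 14, so deletions = 16 − 14 = 2.

2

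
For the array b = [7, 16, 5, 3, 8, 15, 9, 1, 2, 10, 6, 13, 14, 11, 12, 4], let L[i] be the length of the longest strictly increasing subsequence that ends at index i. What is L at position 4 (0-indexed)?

2

dp[i] = 1 + max{dp[j] : j<i, b[j]<b[i]} (or 1 if no such j):
i:      0  1  2  3  4  5  6  7  8  9 10 11 12 13 14 15
b[i]:   7 16  5  3  8 15  9  1  2 10  6 13 14 11 12  4
dp:     1  2  1  1  2  3  3  1  2  4  3  5  6  5  6  3
At index 4 the value is 2.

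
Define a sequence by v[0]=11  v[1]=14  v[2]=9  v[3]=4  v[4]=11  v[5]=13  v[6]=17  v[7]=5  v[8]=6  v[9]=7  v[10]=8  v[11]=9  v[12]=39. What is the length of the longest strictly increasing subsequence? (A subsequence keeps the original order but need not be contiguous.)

Let dp[i] be the length of the longest such subsequence ending at index i:
i:      0  1  2  3  4  5  6  7  8  9 10 11 12
v[i]:  11 14  9  4 11 13 17  5  6  7  8  9 39
dp:     1  2  1  1  2  3  4  2  3  4  5  6  7
Maximum dp value is 7.

7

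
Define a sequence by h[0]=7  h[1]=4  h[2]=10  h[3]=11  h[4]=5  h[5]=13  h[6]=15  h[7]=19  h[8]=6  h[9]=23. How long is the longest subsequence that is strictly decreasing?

2

Negate each value so 'decreasing' becomes 'increasing', then run patience tails on the negated sequence:
-7 → extends → [-7]
-4 → extends → [-7, -4]
-10 → replaces -7 → [-10, -4]
-11 → replaces -10 → [-11, -4]
-5 → replaces -4 → [-11, -5]
-13 → replaces -11 → [-13, -5]
-15 → replaces -13 → [-15, -5]
-19 → replaces -15 → [-19, -5]
-6 → replaces -5 → [-19, -6]
-23 → replaces -19 → [-23, -6]
Two tails, so the longest strictly decreasing subsequence of the original has length 2.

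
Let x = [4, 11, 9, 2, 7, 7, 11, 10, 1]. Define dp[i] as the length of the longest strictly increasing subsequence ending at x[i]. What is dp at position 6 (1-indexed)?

dp[i] = 1 + max{dp[j] : j<i, x[j]<x[i]} (or 1 if no such j):
i:      1  2  3  4  5  6  7  8  9
x[i]:   4 11  9  2  7  7 11 10  1
dp:     1  2  2  1  2  2  3  3  1
At index 6 the value is 2.

2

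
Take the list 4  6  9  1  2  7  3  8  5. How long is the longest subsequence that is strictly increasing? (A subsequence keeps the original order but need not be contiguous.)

4

Let dp[i] be the length of the longest such subsequence ending at index i:
i:     1 2 3 4 5 6 7 8 9
a[i]:  4 6 9 1 2 7 3 8 5
dp:    1 2 3 1 2 3 3 4 4
Maximum dp value is 4.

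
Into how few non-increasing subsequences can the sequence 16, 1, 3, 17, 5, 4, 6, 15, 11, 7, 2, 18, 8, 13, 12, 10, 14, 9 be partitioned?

8

Place each on the leftmost legal pile:
16 → new pile 1 (tops now [16])
1 → pile 1 (tops now [1])
3 → new pile 2 (tops now [1, 3])
17 → new pile 3 (tops now [1, 3, 17])
5 → pile 3 (tops now [1, 3, 5])
4 → pile 3 (tops now [1, 3, 4])
6 → new pile 4 (tops now [1, 3, 4, 6])
15 → new pile 5 (tops now [1, 3, 4, 6, 15])
11 → pile 5 (tops now [1, 3, 4, 6, 11])
7 → pile 5 (tops now [1, 3, 4, 6, 7])
2 → pile 2 (tops now [1, 2, 4, 6, 7])
18 → new pile 6 (tops now [1, 2, 4, 6, 7, 18])
8 → pile 6 (tops now [1, 2, 4, 6, 7, 8])
13 → new pile 7 (tops now [1, 2, 4, 6, 7, 8, 13])
12 → pile 7 (tops now [1, 2, 4, 6, 7, 8, 12])
10 → pile 7 (tops now [1, 2, 4, 6, 7, 8, 10])
14 → new pile 8 (tops now [1, 2, 4, 6, 7, 8, 10, 14])
9 → pile 7 (tops now [1, 2, 4, 6, 7, 8, 9, 14])
Eight piles.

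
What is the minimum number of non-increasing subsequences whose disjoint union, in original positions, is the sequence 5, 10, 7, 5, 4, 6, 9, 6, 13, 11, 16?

5

The minimum number of non-increasing subsequences covering a sequence equals the length of its longest strictly increasing subsequence.
LIS length is 5 (e.g. 5, 7, 9, 13, 16), so 5 piles are needed.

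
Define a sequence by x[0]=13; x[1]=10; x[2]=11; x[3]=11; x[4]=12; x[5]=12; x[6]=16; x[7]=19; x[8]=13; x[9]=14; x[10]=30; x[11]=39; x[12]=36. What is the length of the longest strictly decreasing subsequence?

2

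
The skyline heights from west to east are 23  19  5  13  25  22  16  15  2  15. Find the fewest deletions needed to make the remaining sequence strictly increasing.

Fewest deletions = n − (longest strictly increasing subsequence).
i:      1  2  3  4  5  6  7  8  9 10
a[i]:  23 19  5 13 25 22 16 15  2 15
dp:     1  1  1  2  3  3  3  3  1  3
max dp = 3, so deletions = 10 − 3 = 7.

7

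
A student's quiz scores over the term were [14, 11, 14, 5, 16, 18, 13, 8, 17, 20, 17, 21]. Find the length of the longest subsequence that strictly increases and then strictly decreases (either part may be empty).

6

inc[i] = longest strictly increasing subsequence ending at i; dec[i] = longest strictly decreasing subsequence starting at i:
i:      1  2  3  4  5  6  7  8  9 10 11 12
a[i]:  14 11 14  5 16 18 13  8 17 20 17 21
inc:    1  1  2  1  3  4  2  2  4  5  4  6
dec:    3  2  3  1  3  3  2  1  1  2  1  1
Best peak at i=6 (value 18): inc=4, dec=3, length 4+3−1 = 6.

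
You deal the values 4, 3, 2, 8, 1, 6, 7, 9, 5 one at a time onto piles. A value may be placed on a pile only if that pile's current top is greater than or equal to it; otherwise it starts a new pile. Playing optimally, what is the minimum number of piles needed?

4

Place each on the leftmost legal pile:
4 → new pile 1 (tops now [4])
3 → pile 1 (tops now [3])
2 → pile 1 (tops now [2])
8 → new pile 2 (tops now [2, 8])
1 → pile 1 (tops now [1, 8])
6 → pile 2 (tops now [1, 6])
7 → new pile 3 (tops now [1, 6, 7])
9 → new pile 4 (tops now [1, 6, 7, 9])
5 → pile 2 (tops now [1, 5, 7, 9])
Four piles.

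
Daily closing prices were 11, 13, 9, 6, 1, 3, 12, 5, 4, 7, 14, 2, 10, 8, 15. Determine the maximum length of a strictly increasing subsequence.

Let dp[i] be the length of the longest such subsequence ending at index i:
i:      1  2  3  4  5  6  7  8  9 10 11 12 13 14 15
a[i]:  11 13  9  6  1  3 12  5  4  7 14  2 10  8 15
dp:     1  2  1  1  1  2  3  3  3  4  5  2  5  5  6
Maximum dp value is 6.

6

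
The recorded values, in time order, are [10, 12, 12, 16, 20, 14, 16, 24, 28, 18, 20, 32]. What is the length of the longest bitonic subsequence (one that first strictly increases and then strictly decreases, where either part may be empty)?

7

inc[i] = longest strictly increasing subsequence ending at i; dec[i] = longest strictly decreasing subsequence starting at i:
i:      1  2  3  4  5  6  7  8  9 10 11 12
a[i]:  10 12 12 16 20 14 16 24 28 18 20 32
inc:    1  2  2  3  4  3  4  5  6  5  6  7
dec:    1  1  1  2  2  1  1  2  2  1  1  1
Best peak at i=9 (value 28): inc=6, dec=2, length 6+2−1 = 7.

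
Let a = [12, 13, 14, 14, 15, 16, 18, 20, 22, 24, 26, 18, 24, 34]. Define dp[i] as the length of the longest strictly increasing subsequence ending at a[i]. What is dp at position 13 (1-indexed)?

9

dp[i] = 1 + max{dp[j] : j<i, a[j]<a[i]} (or 1 if no such j):
i:      1  2  3  4  5  6  7  8  9 10 11 12 13 14
a[i]:  12 13 14 14 15 16 18 20 22 24 26 18 24 34
dp:     1  2  3  3  4  5  6  7  8  9 10  6  9 11
At index 13 the value is 9.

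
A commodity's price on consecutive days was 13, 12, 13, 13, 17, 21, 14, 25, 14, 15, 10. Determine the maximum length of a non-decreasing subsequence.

6

Track the smallest tail for each achievable length (allowing ties):
13 → extends → [13]
12 → replaces 13 → [12]
13 → extends → [12, 13]
13 → extends → [12, 13, 13]
17 → extends → [12, 13, 13, 17]
21 → extends → [12, 13, 13, 17, 21]
14 → replaces 17 → [12, 13, 13, 14, 21]
25 → extends → [12, 13, 13, 14, 21, 25]
14 → replaces 21 → [12, 13, 13, 14, 14, 25]
15 → replaces 25 → [12, 13, 13, 14, 14, 15]
10 → replaces 12 → [10, 13, 13, 14, 14, 15]
Six tails, so the longest non-decreasing subsequence has length 6 (e.g. 13, 13, 13, 17, 21, 25).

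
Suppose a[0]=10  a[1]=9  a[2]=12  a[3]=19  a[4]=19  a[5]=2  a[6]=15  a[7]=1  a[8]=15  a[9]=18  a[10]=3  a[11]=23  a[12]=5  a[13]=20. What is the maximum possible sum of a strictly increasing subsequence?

Let S[i] be the best sum of a strictly increasing subsequence ending at i:
i:      0  1  2  3  4  5  6  7  8  9 10 11 12 13
a[i]:  10  9 12 19 19  2 15  1 15 18  3 23  5 20
S:     10  9 22 41 41  2 37  1 37 55  5 78 10 75
Maximum is 78 (e.g. 10 + 12 + 15 + 18 + 23).

78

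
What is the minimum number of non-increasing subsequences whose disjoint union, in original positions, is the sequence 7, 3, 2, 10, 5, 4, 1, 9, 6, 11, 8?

The minimum number of non-increasing subsequences covering a sequence equals the length of its longest strictly increasing subsequence.
LIS length is 4 (e.g. 3, 5, 9, 11), so 4 piles are needed.

4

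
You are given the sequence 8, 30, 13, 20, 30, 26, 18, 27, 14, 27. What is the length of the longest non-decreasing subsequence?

Let dp[i] be the length of the longest such subsequence ending at index i:
i:      1  2  3  4  5  6  7  8  9 10
a[i]:   8 30 13 20 30 26 18 27 14 27
dp:     1  2  2  3  4  4  3  5  3  6
Maximum dp value is 6.

6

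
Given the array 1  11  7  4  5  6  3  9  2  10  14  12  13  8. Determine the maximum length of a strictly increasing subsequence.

8

Let dp[i] be the length of the longest such subsequence ending at index i:
i:      1  2  3  4  5  6  7  8  9 10 11 12 13 14
a[i]:   1 11  7  4  5  6  3  9  2 10 14 12 13  8
dp:     1  2  2  2  3  4  2  5  2  6  7  7  8  5
Maximum dp value is 8.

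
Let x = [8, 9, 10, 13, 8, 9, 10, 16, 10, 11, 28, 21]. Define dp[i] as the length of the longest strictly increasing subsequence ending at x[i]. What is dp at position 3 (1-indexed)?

3

dp[i] = 1 + max{dp[j] : j<i, x[j]<x[i]} (or 1 if no such j):
i:      1  2  3  4  5  6  7  8  9 10 11 12
x[i]:   8  9 10 13  8  9 10 16 10 11 28 21
dp:     1  2  3  4  1  2  3  5  3  4  6  6
At index 3 the value is 3.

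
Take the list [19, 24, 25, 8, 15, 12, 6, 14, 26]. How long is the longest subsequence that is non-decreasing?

Track the smallest tail for each achievable length (allowing ties):
19 → extends → [19]
24 → extends → [19, 24]
25 → extends → [19, 24, 25]
8 → replaces 19 → [8, 24, 25]
15 → replaces 24 → [8, 15, 25]
12 → replaces 15 → [8, 12, 25]
6 → replaces 8 → [6, 12, 25]
14 → replaces 25 → [6, 12, 14]
26 → extends → [6, 12, 14, 26]
Four tails, so the longest non-decreasing subsequence has length 4 (e.g. 19, 24, 25, 26).

4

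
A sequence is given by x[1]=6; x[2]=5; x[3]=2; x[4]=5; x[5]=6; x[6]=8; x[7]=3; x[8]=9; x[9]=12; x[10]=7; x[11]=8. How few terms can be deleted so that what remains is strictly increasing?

Fewest deletions = n − (longest strictly increasing subsequence).
i:      1  2  3  4  5  6  7  8  9 10 11
x[i]:   6  5  2  5  6  8  3  9 12  7  8
dp:     1  1  1  2  3  4  2  5  6  4  5
max dp = 6, so deletions = 11 − 6 = 5.

5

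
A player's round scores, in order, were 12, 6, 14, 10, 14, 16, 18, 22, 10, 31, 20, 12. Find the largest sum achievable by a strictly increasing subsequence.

117

Let S[i] be the best sum of a strictly increasing subsequence ending at i:
i:       1   2   3   4   5   6   7   8   9  10  11  12
a[i]:   12   6  14  10  14  16  18  22  10  31  20  12
S:      12   6  26  16  30  46  64  86  16 117  84  28
Maximum is 117 (e.g. 6 + 10 + 14 + 16 + 18 + 22 + 31).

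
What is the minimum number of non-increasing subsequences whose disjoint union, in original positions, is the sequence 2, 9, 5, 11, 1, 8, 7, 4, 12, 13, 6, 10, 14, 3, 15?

7

Place each on the leftmost legal pile:
2 → new pile 1 (tops now [2])
9 → new pile 2 (tops now [2, 9])
5 → pile 2 (tops now [2, 5])
11 → new pile 3 (tops now [2, 5, 11])
1 → pile 1 (tops now [1, 5, 11])
8 → pile 3 (tops now [1, 5, 8])
7 → pile 3 (tops now [1, 5, 7])
4 → pile 2 (tops now [1, 4, 7])
12 → new pile 4 (tops now [1, 4, 7, 12])
13 → new pile 5 (tops now [1, 4, 7, 12, 13])
6 → pile 3 (tops now [1, 4, 6, 12, 13])
10 → pile 4 (tops now [1, 4, 6, 10, 13])
14 → new pile 6 (tops now [1, 4, 6, 10, 13, 14])
3 → pile 2 (tops now [1, 3, 6, 10, 13, 14])
15 → new pile 7 (tops now [1, 3, 6, 10, 13, 14, 15])
Seven piles.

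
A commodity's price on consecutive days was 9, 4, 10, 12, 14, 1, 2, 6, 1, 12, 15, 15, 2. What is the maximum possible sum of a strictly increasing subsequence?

60

Let S[i] be the best sum of a strictly increasing subsequence ending at i:
i:      1  2  3  4  5  6  7  8  9 10 11 12 13
a[i]:   9  4 10 12 14  1  2  6  1 12 15 15  2
S:      9  4 19 31 45  1  3 10  1 31 60 60  3
Maximum is 60 (e.g. 9 + 10 + 12 + 14 + 15).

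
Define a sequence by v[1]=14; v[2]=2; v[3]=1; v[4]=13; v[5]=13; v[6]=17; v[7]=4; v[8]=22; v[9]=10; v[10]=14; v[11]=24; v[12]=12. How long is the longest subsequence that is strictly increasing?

Track the smallest tail for each achievable length (strict):
14 → extends → [14]
2 → replaces 14 → [2]
1 → replaces 2 → [1]
13 → extends → [1, 13]
13 → already a tail → [1, 13]
17 → extends → [1, 13, 17]
4 → replaces 13 → [1, 4, 17]
22 → extends → [1, 4, 17, 22]
10 → replaces 17 → [1, 4, 10, 22]
14 → replaces 22 → [1, 4, 10, 14]
24 → extends → [1, 4, 10, 14, 24]
12 → replaces 14 → [1, 4, 10, 12, 24]
Five tails, so the longest strictly increasing subsequence has length 5 (e.g. 2, 13, 17, 22, 24).

5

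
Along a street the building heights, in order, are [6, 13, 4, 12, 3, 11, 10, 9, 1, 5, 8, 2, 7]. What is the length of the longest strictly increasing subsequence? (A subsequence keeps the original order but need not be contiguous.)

3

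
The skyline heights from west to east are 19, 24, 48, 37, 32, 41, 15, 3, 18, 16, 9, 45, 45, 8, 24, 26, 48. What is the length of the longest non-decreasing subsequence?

7

Let dp[i] be the length of the longest such subsequence ending at index i:
i:      1  2  3  4  5  6  7  8  9 10 11 12 13 14 15 16 17
a[i]:  19 24 48 37 32 41 15  3 18 16  9 45 45  8 24 26 48
dp:     1  2  3  3  3  4  1  1  2  2  2  5  6  2  3  4  7
Maximum dp value is 7.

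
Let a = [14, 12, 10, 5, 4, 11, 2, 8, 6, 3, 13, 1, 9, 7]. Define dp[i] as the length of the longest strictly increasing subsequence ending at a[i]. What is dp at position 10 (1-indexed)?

dp[i] = 1 + max{dp[j] : j<i, a[j]<a[i]} (or 1 if no such j):
i:      1  2  3  4  5  6  7  8  9 10 11 12 13 14
a[i]:  14 12 10  5  4 11  2  8  6  3 13  1  9  7
dp:     1  1  1  1  1  2  1  2  2  2  3  1  3  3
At index 10 the value is 2.

2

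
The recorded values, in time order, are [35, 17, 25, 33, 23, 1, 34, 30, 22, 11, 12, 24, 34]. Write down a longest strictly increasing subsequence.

Patience tails give the LIS length; then backtrack through the dp parents:
35 → extends → [35]
17 → replaces 35 → [17]
25 → extends → [17, 25]
33 → extends → [17, 25, 33]
23 → replaces 25 → [17, 23, 33]
1 → replaces 17 → [1, 23, 33]
34 → extends → [1, 23, 33, 34]
30 → replaces 33 → [1, 23, 30, 34]
22 → replaces 23 → [1, 22, 30, 34]
11 → replaces 22 → [1, 11, 30, 34]
12 → replaces 30 → [1, 11, 12, 34]
24 → replaces 34 → [1, 11, 12, 24]
34 → extends → [1, 11, 12, 24, 34]
Length 5; one witness is 1, 11, 12, 24, 34.

1, 11, 12, 24, 34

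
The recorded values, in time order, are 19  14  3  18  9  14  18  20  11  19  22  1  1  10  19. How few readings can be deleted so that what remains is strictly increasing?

9

Fewest deletions = n − (longest strictly increasing subsequence).
Patience tails:
19 → extends → [19]
14 → replaces 19 → [14]
3 → replaces 14 → [3]
18 → extends → [3, 18]
9 → replaces 18 → [3, 9]
14 → extends → [3, 9, 14]
18 → extends → [3, 9, 14, 18]
20 → extends → [3, 9, 14, 18, 20]
11 → replaces 14 → [3, 9, 11, 18, 20]
19 → replaces 20 → [3, 9, 11, 18, 19]
22 → extends → [3, 9, 11, 18, 19, 22]
1 → replaces 3 → [1, 9, 11, 18, 19, 22]
1 → already a tail → [1, 9, 11, 18, 19, 22]
10 → replaces 11 → [1, 9, 10, 18, 19, 22]
19 → already a tail → [1, 9, 10, 18, 19, 22]
Longest strictly increasing subsequence has length 6, so deletions = 15 − 6 = 9.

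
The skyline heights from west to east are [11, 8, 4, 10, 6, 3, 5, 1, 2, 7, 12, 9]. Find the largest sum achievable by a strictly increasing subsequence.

Let S[i] be the best sum of a strictly increasing subsequence ending at i:
i:      1  2  3  4  5  6  7  8  9 10 11 12
a[i]:  11  8  4 10  6  3  5  1  2  7 12  9
S:     11  8  4 18 10  3  9  1  3 17 30 26
Maximum is 30 (e.g. 8 + 10 + 12).

30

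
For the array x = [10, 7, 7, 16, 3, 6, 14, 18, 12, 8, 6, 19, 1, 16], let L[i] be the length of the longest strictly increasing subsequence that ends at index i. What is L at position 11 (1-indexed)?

dp[i] = 1 + max{dp[j] : j<i, x[j]<x[i]} (or 1 if no such j):
i:      1  2  3  4  5  6  7  8  9 10 11 12 13 14
x[i]:  10  7  7 16  3  6 14 18 12  8  6 19  1 16
dp:     1  1  1  2  1  2  3  4  3  3  2  5  1  4
At index 11 the value is 2.

2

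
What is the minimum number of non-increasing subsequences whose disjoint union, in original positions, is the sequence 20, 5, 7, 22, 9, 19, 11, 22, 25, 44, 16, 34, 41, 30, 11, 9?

8

The minimum number of non-increasing subsequences covering a sequence equals the length of its longest strictly increasing subsequence.
LIS length is 8 (e.g. 5, 7, 9, 19, 22, 25, 34, 41), so 8 piles are needed.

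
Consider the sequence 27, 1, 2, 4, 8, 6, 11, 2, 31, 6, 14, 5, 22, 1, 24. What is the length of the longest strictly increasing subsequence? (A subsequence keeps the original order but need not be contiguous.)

Let dp[i] be the length of the longest such subsequence ending at index i:
i:      1  2  3  4  5  6  7  8  9 10 11 12 13 14 15
a[i]:  27  1  2  4  8  6 11  2 31  6 14  5 22  1 24
dp:     1  1  2  3  4  4  5  2  6  4  6  4  7  1  8
Maximum dp value is 8.

8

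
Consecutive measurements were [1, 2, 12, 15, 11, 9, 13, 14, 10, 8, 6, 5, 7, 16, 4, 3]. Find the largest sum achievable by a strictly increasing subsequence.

Let S[i] be the best sum of a strictly increasing subsequence ending at i:
i:      1  2  3  4  5  6  7  8  9 10 11 12 13 14 15 16
a[i]:   1  2 12 15 11  9 13 14 10  8  6  5  7 16  4  3
S:      1  3 15 30 14 12 28 42 22 11  9  8 16 58  7  6
Maximum is 58 (e.g. 1 + 2 + 12 + 13 + 14 + 16).

58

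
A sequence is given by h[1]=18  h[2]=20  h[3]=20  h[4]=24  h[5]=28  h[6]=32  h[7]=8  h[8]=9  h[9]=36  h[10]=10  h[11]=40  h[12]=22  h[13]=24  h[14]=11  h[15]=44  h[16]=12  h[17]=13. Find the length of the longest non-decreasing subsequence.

Track the smallest tail for each achievable length (allowing ties):
18 → extends → [18]
20 → extends → [18, 20]
20 → extends → [18, 20, 20]
24 → extends → [18, 20, 20, 24]
28 → extends → [18, 20, 20, 24, 28]
32 → extends → [18, 20, 20, 24, 28, 32]
8 → replaces 18 → [8, 20, 20, 24, 28, 32]
9 → replaces 20 → [8, 9, 20, 24, 28, 32]
36 → extends → [8, 9, 20, 24, 28, 32, 36]
10 → replaces 20 → [8, 9, 10, 24, 28, 32, 36]
40 → extends → [8, 9, 10, 24, 28, 32, 36, 40]
22 → replaces 24 → [8, 9, 10, 22, 28, 32, 36, 40]
24 → replaces 28 → [8, 9, 10, 22, 24, 32, 36, 40]
11 → replaces 22 → [8, 9, 10, 11, 24, 32, 36, 40]
44 → extends → [8, 9, 10, 11, 24, 32, 36, 40, 44]
12 → replaces 24 → [8, 9, 10, 11, 12, 32, 36, 40, 44]
13 → replaces 32 → [8, 9, 10, 11, 12, 13, 36, 40, 44]
Nine tails, so the longest non-decreasing subsequence has length 9 (e.g. 18, 20, 20, 24, 28, 32, 36, 40, 44).

9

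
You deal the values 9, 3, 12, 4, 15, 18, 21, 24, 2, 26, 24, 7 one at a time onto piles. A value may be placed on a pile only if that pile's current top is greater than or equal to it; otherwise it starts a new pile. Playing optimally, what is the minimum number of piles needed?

7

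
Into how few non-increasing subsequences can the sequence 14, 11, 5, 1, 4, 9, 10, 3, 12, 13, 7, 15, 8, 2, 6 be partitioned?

7

Place each on the leftmost legal pile:
14 → new pile 1 (tops now [14])
11 → pile 1 (tops now [11])
5 → pile 1 (tops now [5])
1 → pile 1 (tops now [1])
4 → new pile 2 (tops now [1, 4])
9 → new pile 3 (tops now [1, 4, 9])
10 → new pile 4 (tops now [1, 4, 9, 10])
3 → pile 2 (tops now [1, 3, 9, 10])
12 → new pile 5 (tops now [1, 3, 9, 10, 12])
13 → new pile 6 (tops now [1, 3, 9, 10, 12, 13])
7 → pile 3 (tops now [1, 3, 7, 10, 12, 13])
15 → new pile 7 (tops now [1, 3, 7, 10, 12, 13, 15])
8 → pile 4 (tops now [1, 3, 7, 8, 12, 13, 15])
2 → pile 2 (tops now [1, 2, 7, 8, 12, 13, 15])
6 → pile 3 (tops now [1, 2, 6, 8, 12, 13, 15])
Seven piles.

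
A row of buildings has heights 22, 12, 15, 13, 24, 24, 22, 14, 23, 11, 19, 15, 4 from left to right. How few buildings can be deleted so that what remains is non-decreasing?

Fewest deletions = n − (longest non-decreasing subsequence).
Patience tails:
22 → extends → [22]
12 → replaces 22 → [12]
15 → extends → [12, 15]
13 → replaces 15 → [12, 13]
24 → extends → [12, 13, 24]
24 → extends → [12, 13, 24, 24]
22 → replaces 24 → [12, 13, 22, 24]
14 → replaces 22 → [12, 13, 14, 24]
23 → replaces 24 → [12, 13, 14, 23]
11 → replaces 12 → [11, 13, 14, 23]
19 → replaces 23 → [11, 13, 14, 19]
15 → replaces 19 → [11, 13, 14, 15]
4 → replaces 11 → [4, 13, 14, 15]
Longest non-decreasing subsequence has length 4, so deletions = 13 − 4 = 9.

9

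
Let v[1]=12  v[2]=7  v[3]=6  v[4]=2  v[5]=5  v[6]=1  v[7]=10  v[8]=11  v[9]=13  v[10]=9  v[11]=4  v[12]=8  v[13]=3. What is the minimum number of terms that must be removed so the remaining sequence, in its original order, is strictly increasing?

Fewest deletions = n − (longest strictly increasing subsequence).
i:      1  2  3  4  5  6  7  8  9 10 11 12 13
v[i]:  12  7  6  2  5  1 10 11 13  9  4  8  3
dp:     1  1  1  1  2  1  3  4  5  3  2  3  2
max dp = 5, so deletions = 13 − 5 = 8.

8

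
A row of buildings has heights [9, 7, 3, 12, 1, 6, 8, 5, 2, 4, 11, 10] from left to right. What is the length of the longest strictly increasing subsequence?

Track the smallest tail for each achievable length (strict):
9 → extends → [9]
7 → replaces 9 → [7]
3 → replaces 7 → [3]
12 → extends → [3, 12]
1 → replaces 3 → [1, 12]
6 → replaces 12 → [1, 6]
8 → extends → [1, 6, 8]
5 → replaces 6 → [1, 5, 8]
2 → replaces 5 → [1, 2, 8]
4 → replaces 8 → [1, 2, 4]
11 → extends → [1, 2, 4, 11]
10 → replaces 11 → [1, 2, 4, 10]
Four tails, so the longest strictly increasing subsequence has length 4 (e.g. 3, 6, 8, 11).

4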